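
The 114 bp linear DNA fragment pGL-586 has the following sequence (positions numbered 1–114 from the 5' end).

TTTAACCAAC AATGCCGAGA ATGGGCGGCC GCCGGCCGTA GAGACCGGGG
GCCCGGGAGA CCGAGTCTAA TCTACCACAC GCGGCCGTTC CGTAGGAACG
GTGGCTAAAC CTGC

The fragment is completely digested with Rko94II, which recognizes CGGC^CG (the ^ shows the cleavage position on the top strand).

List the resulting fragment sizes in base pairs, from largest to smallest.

49, 29, 29, 7 bp

Rko94II sites (CGGCCG) start at positions 26, 33, 82.
Rko94II cuts after base 4 of each site, so after positions 29, 36, 85.
Linear molecule, 3 cuts → 4 fragments:
  1–29 → 29 bp
  30–36 → 7 bp
  37–85 → 49 bp
  86–114 → 29 bp
Sorted largest to smallest: 49, 29, 29, 7 bp.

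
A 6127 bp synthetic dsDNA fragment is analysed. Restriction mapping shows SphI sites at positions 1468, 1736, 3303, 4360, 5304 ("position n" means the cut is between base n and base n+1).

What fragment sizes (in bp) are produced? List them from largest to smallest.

Linear molecule, 5 cuts → 6 fragments:
  1468 − 0 = 1468 bp
  1736 − 1468 = 268 bp
  3303 − 1736 = 1567 bp
  4360 − 3303 = 1057 bp
  5304 − 4360 = 944 bp
  6127 − 5304 = 823 bp
Sorted largest to smallest: 1567, 1468, 1057, 944, 823, 268 bp.

1567, 1468, 1057, 944, 823, 268 bp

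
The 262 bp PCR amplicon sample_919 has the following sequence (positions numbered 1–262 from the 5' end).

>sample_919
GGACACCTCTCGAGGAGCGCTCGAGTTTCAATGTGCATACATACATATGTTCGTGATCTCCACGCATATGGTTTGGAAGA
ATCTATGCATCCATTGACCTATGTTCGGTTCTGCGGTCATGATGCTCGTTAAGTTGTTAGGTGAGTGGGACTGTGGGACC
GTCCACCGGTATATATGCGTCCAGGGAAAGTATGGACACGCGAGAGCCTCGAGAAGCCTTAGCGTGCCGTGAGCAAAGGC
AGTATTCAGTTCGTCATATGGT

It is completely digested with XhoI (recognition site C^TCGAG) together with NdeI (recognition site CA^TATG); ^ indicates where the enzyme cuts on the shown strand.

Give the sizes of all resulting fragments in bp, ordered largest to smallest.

XhoI sites (CTCGAG) start at positions 9, 20, 208.
XhoI cuts after the first base of each site, so after positions 9, 20, 208.
NdeI sites (CATATG) start at positions 44, 65, 255.
NdeI cuts after base 2 of each site, so after positions 45, 66, 256.
Combined cut positions: 9, 20, 45, 66, 208, 256.
Linear molecule, 6 cuts → 7 fragments:
  1–9 → 9 bp
  10–20 → 11 bp
  21–45 → 25 bp
  46–66 → 21 bp
  67–208 → 142 bp
  209–256 → 48 bp
  257–262 → 6 bp
Sorted largest to smallest: 142, 48, 25, 21, 11, 9, 6 bp.

142, 48, 25, 21, 11, 9, 6 bp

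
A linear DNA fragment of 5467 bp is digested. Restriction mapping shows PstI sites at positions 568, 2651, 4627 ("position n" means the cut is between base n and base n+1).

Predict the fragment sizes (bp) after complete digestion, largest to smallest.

2083, 1976, 840, 568 bp

Linear molecule, 3 cuts → 4 fragments:
  568 − 0 = 568 bp
  2651 − 568 = 2083 bp
  4627 − 2651 = 1976 bp
  5467 − 4627 = 840 bp
Sorted largest to smallest: 2083, 1976, 840, 568 bp.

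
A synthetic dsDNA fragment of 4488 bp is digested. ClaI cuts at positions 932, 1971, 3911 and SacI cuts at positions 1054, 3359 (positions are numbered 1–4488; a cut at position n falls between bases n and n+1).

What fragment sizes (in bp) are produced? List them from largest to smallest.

Combined cut positions (sorted): 932, 1054, 1971, 3359, 3911.
Linear molecule, 5 cuts → 6 fragments:
  932 − 0 = 932 bp
  1054 − 932 = 122 bp
  1971 − 1054 = 917 bp
  3359 − 1971 = 1388 bp
  3911 − 3359 = 552 bp
  4488 − 3911 = 577 bp
Sorted largest to smallest: 1388, 932, 917, 577, 552, 122 bp.

1388, 932, 917, 577, 552, 122 bp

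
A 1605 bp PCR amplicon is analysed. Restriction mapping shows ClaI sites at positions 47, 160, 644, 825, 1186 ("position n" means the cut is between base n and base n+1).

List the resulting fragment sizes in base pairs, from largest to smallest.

Linear molecule, 5 cuts → 6 fragments:
  47 − 0 = 47 bp
  160 − 47 = 113 bp
  644 − 160 = 484 bp
  825 − 644 = 181 bp
  1186 − 825 = 361 bp
  1605 − 1186 = 419 bp
Sorted largest to smallest: 484, 419, 361, 181, 113, 47 bp.

484, 419, 361, 181, 113, 47 bp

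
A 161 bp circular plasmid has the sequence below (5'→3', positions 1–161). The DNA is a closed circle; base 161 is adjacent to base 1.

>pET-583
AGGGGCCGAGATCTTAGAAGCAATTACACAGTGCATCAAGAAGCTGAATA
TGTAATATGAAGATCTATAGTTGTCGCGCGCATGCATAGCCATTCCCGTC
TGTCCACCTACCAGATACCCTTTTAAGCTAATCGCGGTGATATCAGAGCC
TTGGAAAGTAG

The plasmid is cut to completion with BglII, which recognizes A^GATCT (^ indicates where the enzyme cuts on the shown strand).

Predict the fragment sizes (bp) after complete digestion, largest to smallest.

BglII sites (AGATCT) start at positions 9, 61.
BglII cuts after the first base of each site, so after positions 9, 61.
Circular molecule, 2 cuts → 2 fragments:
  10–61 → 52 bp
  62–161 then 1–9 → 100 + 9 = 109 bp
Sorted largest to smallest: 109, 52 bp.

109, 52 bp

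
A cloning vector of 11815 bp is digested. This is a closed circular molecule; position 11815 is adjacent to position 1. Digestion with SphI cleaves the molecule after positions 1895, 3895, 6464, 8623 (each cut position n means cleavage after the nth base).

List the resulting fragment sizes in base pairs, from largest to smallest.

5087, 2569, 2159, 2000 bp

Circular molecule, 4 cuts → 4 fragments:
  3895 − 1895 = 2000 bp
  6464 − 3895 = 2569 bp
  8623 − 6464 = 2159 bp
  wrap: 11815 − 8623 + 1895 = 5087 bp
Sorted largest to smallest: 5087, 2569, 2159, 2000 bp.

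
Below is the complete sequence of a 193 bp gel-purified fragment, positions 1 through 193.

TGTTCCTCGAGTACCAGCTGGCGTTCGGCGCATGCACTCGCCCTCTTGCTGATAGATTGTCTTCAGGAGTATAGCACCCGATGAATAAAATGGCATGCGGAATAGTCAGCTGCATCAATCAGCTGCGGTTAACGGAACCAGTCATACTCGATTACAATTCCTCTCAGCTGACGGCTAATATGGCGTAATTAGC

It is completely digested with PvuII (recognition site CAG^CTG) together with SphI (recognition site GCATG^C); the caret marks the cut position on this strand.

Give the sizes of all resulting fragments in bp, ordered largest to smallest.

PvuII sites (CAGCTG) start at positions 15, 107, 120, 165.
PvuII cuts after base 3 of each site, so after positions 17, 109, 122, 167.
SphI sites (GCATGC) start at positions 30, 93.
SphI cuts after base 5 of each site (before the last base), so after positions 34, 97.
Combined cut positions: 17, 34, 97, 109, 122, 167.
Linear molecule, 6 cuts → 7 fragments:
  1–17 → 17 bp
  18–34 → 17 bp
  35–97 → 63 bp
  98–109 → 12 bp
  110–122 → 13 bp
  123–167 → 45 bp
  168–193 → 26 bp
Sorted largest to smallest: 63, 45, 26, 17, 17, 13, 12 bp.

63, 45, 26, 17, 17, 13, 12 bp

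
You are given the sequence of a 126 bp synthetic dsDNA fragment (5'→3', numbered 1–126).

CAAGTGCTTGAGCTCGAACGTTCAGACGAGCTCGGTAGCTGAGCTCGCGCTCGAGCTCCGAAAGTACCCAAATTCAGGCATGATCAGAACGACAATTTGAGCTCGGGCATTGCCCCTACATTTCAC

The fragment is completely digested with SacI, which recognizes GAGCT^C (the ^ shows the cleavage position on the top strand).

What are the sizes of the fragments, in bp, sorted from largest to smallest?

SacI sites (GAGCTC) start at positions 10, 28, 41, 53, 99.
SacI cuts after base 5 of each site (before the last base), so after positions 14, 32, 45, 57, 103.
Linear molecule, 5 cuts → 6 fragments:
  1–14 → 14 bp
  15–32 → 18 bp
  33–45 → 13 bp
  46–57 → 12 bp
  58–103 → 46 bp
  104–126 → 23 bp
Sorted largest to smallest: 46, 23, 18, 14, 13, 12 bp.

46, 23, 18, 14, 13, 12 bp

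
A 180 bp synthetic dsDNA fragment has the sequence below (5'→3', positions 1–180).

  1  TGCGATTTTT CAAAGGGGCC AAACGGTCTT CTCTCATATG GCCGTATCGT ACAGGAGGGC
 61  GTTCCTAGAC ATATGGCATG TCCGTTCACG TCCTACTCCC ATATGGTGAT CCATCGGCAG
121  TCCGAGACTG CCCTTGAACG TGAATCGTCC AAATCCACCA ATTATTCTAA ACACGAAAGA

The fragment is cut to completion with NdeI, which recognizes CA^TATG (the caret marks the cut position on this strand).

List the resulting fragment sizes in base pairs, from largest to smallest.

79, 36, 35, 30 bp

NdeI sites (CATATG) start at positions 35, 70, 100.
NdeI cuts after base 2 of each site, so after positions 36, 71, 101.
Linear molecule, 3 cuts → 4 fragments:
  1–36 → 36 bp
  37–71 → 35 bp
  72–101 → 30 bp
  102–180 → 79 bp
Sorted largest to smallest: 79, 36, 35, 30 bp.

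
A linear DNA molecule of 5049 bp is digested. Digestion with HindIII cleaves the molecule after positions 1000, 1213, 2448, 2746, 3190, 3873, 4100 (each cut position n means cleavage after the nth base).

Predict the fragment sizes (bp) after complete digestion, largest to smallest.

1235, 1000, 949, 683, 444, 298, 227, 213 bp

Linear molecule, 7 cuts → 8 fragments:
  1000 − 0 = 1000 bp
  1213 − 1000 = 213 bp
  2448 − 1213 = 1235 bp
  2746 − 2448 = 298 bp
  3190 − 2746 = 444 bp
  3873 − 3190 = 683 bp
  4100 − 3873 = 227 bp
  5049 − 4100 = 949 bp
Sorted largest to smallest: 1235, 1000, 949, 683, 444, 298, 227, 213 bp.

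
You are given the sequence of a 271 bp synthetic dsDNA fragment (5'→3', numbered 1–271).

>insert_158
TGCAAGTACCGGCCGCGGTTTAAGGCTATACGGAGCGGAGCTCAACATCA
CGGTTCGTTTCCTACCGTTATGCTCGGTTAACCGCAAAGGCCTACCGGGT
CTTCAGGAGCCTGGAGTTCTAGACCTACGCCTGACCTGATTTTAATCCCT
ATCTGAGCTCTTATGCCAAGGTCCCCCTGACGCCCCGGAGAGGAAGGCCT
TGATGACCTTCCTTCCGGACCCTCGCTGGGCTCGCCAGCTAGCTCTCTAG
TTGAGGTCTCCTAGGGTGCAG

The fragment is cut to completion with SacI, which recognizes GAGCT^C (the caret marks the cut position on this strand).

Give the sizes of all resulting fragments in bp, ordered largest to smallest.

SacI sites (GAGCTC) start at positions 38, 155.
SacI cuts after base 5 of each site (before the last base), so after positions 42, 159.
Linear molecule, 2 cuts → 3 fragments:
  1–42 → 42 bp
  43–159 → 117 bp
  160–271 → 112 bp
Sorted largest to smallest: 117, 112, 42 bp.

117, 112, 42 bp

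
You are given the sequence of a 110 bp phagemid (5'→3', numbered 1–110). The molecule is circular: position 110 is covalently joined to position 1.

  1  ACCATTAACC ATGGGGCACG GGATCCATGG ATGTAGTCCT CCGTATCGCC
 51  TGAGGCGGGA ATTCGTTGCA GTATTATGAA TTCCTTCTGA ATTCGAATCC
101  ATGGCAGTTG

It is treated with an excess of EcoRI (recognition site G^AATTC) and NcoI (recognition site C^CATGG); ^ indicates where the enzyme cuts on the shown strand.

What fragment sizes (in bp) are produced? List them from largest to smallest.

EcoRI sites (GAATTC) start at positions 59, 78, 89.
EcoRI cuts after the first base of each site, so after positions 59, 78, 89.
NcoI sites (CCATGG) start at positions 9, 25, 99.
NcoI cuts after the first base of each site, so after positions 9, 25, 99.
Combined cut positions: 9, 25, 59, 78, 89, 99.
Circular molecule, 6 cuts → 6 fragments:
  10–25 → 16 bp
  26–59 → 34 bp
  60–78 → 19 bp
  79–89 → 11 bp
  90–99 → 10 bp
  100–110 then 1–9 → 11 + 9 = 20 bp
Sorted largest to smallest: 34, 20, 19, 16, 11, 10 bp.

34, 20, 19, 16, 11, 10 bp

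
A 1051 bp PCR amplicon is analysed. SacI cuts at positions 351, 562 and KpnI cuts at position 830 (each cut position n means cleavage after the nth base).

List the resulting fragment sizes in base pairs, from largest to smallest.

351, 268, 221, 211 bp

Combined cut positions (sorted): 351, 562, 830.
Linear molecule, 3 cuts → 4 fragments:
  351 − 0 = 351 bp
  562 − 351 = 211 bp
  830 − 562 = 268 bp
  1051 − 830 = 221 bp
Sorted largest to smallest: 351, 268, 221, 211 bp.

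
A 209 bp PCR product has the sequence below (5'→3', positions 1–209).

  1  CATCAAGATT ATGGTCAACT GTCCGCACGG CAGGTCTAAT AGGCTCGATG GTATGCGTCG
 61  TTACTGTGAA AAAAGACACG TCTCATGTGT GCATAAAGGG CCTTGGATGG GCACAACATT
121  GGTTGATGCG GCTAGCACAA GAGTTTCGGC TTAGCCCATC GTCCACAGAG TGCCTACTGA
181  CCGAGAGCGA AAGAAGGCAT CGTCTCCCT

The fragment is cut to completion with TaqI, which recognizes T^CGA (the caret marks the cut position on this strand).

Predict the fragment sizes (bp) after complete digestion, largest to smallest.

The TaqI site (TCGA) starts at position 45.
TaqI cuts after the first base of each site, so after position 45.
Linear molecule, 1 cut → 2 fragments:
  1–45 → 45 bp
  46–209 → 164 bp
Sorted largest to smallest: 164, 45 bp.

164, 45 bp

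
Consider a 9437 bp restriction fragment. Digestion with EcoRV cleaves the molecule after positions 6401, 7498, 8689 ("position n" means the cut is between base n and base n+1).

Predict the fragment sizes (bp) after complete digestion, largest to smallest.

Linear molecule, 3 cuts → 4 fragments:
  6401 − 0 = 6401 bp
  7498 − 6401 = 1097 bp
  8689 − 7498 = 1191 bp
  9437 − 8689 = 748 bp
Sorted largest to smallest: 6401, 1191, 1097, 748 bp.

6401, 1191, 1097, 748 bp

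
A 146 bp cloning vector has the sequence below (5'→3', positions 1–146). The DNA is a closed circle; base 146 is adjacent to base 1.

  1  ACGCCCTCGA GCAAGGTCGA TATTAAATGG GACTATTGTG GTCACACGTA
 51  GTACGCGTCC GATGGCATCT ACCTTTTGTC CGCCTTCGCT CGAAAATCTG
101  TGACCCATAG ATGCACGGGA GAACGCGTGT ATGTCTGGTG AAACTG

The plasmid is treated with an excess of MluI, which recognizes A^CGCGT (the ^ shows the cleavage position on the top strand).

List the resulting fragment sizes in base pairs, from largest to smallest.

MluI sites (ACGCGT) start at positions 53, 123.
MluI cuts after the first base of each site, so after positions 53, 123.
Circular molecule, 2 cuts → 2 fragments:
  54–123 → 70 bp
  124–146 then 1–53 → 23 + 53 = 76 bp
Sorted largest to smallest: 76, 70 bp.

76, 70 bp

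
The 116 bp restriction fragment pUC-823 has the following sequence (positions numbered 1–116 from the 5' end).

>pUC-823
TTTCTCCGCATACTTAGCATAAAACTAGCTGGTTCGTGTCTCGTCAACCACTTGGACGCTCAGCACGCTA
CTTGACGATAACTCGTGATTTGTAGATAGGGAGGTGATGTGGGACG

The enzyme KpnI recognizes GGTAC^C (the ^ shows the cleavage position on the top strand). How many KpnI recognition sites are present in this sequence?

No occurrence of GGTACC is present in the sequence.
KpnI does not cut: 0 sites.

0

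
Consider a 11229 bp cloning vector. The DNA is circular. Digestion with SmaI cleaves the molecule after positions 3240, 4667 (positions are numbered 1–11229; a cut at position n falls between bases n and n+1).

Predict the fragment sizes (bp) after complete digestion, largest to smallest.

9802, 1427 bp

Circular molecule, 2 cuts → 2 fragments:
  4667 − 3240 = 1427 bp
  wrap: 11229 − 4667 + 3240 = 9802 bp
Sorted largest to smallest: 9802, 1427 bp.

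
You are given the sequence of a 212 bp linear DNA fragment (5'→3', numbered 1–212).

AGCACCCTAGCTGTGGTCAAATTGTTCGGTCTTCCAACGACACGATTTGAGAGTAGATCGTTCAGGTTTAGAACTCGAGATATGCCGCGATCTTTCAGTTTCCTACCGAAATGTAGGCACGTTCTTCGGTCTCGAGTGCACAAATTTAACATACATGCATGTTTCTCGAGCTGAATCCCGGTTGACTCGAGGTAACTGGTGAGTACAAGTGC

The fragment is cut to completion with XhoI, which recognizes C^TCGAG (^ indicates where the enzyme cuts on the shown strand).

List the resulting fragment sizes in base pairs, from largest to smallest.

XhoI sites (CTCGAG) start at positions 74, 131, 165, 186.
XhoI cuts after the first base of each site, so after positions 74, 131, 165, 186.
Linear molecule, 4 cuts → 5 fragments:
  1–74 → 74 bp
  75–131 → 57 bp
  132–165 → 34 bp
  166–186 → 21 bp
  187–212 → 26 bp
Sorted largest to smallest: 74, 57, 34, 26, 21 bp.

74, 57, 34, 26, 21 bp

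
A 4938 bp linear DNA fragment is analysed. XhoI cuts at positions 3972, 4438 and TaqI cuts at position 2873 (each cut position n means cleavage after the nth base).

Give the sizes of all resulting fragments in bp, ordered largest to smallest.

Combined cut positions (sorted): 2873, 3972, 4438.
Linear molecule, 3 cuts → 4 fragments:
  2873 − 0 = 2873 bp
  3972 − 2873 = 1099 bp
  4438 − 3972 = 466 bp
  4938 − 4438 = 500 bp
Sorted largest to smallest: 2873, 1099, 500, 466 bp.

2873, 1099, 500, 466 bp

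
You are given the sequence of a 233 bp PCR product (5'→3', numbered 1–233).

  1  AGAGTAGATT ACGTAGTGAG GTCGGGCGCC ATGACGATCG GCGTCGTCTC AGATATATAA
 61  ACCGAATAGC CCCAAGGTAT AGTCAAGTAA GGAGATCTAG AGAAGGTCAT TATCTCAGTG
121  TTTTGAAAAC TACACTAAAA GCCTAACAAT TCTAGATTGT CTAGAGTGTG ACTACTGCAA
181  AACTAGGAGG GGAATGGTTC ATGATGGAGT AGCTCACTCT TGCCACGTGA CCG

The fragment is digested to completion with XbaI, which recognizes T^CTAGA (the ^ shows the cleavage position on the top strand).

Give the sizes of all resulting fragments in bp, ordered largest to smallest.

XbaI sites (TCTAGA) start at positions 96, 151, 160.
XbaI cuts after the first base of each site, so after positions 96, 151, 160.
Linear molecule, 3 cuts → 4 fragments:
  1–96 → 96 bp
  97–151 → 55 bp
  152–160 → 9 bp
  161–233 → 73 bp
Sorted largest to smallest: 96, 73, 55, 9 bp.

96, 73, 55, 9 bp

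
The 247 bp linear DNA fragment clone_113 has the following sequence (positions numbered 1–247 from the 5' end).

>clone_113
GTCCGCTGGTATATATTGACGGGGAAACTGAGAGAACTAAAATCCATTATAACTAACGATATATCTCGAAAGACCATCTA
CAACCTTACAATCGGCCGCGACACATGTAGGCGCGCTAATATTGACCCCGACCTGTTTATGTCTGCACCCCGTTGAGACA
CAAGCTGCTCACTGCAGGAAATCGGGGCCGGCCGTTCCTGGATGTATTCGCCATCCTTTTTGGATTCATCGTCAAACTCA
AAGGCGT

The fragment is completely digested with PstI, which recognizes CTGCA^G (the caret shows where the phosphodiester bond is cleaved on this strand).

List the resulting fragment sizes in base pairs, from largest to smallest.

176, 71 bp

The PstI site (CTGCAG) starts at position 172.
PstI cuts after base 5 of each site (before the last base), so after position 176.
Linear molecule, 1 cut → 2 fragments:
  1–176 → 176 bp
  177–247 → 71 bp
Sorted largest to smallest: 176, 71 bp.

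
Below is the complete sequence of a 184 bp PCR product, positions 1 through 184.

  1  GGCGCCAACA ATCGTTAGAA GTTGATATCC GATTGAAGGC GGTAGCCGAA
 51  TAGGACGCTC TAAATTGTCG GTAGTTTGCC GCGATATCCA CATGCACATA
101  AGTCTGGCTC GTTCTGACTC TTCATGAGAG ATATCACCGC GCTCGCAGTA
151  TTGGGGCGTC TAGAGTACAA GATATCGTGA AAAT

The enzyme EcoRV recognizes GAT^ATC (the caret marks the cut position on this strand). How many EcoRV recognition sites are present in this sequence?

4

GATATC occurs starting at positions 24, 83, 130, 171.
EcoRV cuts at 4 sites.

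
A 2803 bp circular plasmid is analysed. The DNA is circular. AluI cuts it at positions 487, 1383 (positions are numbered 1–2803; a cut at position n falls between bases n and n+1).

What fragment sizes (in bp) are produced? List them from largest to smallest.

1907, 896 bp

Circular molecule, 2 cuts → 2 fragments:
  1383 − 487 = 896 bp
  wrap: 2803 − 1383 + 487 = 1907 bp
Sorted largest to smallest: 1907, 896 bp.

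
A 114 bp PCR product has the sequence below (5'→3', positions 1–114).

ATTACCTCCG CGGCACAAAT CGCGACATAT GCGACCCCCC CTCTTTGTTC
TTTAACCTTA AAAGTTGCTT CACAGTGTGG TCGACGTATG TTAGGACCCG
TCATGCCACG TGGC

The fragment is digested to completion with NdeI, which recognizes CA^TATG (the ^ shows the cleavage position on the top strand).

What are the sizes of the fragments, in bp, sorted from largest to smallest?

87, 27 bp

The NdeI site (CATATG) starts at position 26.
NdeI cuts after base 2 of each site, so after position 27.
Linear molecule, 1 cut → 2 fragments:
  1–27 → 27 bp
  28–114 → 87 bp
Sorted largest to smallest: 87, 27 bp.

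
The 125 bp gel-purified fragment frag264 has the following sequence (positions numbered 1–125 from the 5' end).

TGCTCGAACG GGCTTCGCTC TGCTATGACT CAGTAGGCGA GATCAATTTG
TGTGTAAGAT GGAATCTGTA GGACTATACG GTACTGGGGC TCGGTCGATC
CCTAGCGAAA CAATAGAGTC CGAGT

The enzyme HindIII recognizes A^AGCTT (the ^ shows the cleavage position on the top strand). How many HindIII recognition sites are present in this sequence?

0

No occurrence of AAGCTT is present in the sequence.
HindIII does not cut: 0 sites.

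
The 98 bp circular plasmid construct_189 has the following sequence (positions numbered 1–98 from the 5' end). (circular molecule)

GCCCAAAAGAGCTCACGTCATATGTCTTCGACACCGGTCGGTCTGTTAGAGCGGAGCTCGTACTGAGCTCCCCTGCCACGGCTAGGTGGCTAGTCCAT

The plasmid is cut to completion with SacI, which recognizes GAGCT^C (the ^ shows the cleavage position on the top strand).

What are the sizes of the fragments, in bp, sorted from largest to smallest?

45, 42, 11 bp

SacI sites (GAGCTC) start at positions 9, 54, 65.
SacI cuts after base 5 of each site (before the last base), so after positions 13, 58, 69.
Circular molecule, 3 cuts → 3 fragments:
  14–58 → 45 bp
  59–69 → 11 bp
  70–98 then 1–13 → 29 + 13 = 42 bp
Sorted largest to smallest: 45, 42, 11 bp.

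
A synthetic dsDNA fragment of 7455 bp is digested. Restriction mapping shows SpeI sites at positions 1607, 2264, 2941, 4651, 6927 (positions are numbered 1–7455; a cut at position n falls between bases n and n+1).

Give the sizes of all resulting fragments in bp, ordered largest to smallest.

2276, 1710, 1607, 677, 657, 528 bp

Linear molecule, 5 cuts → 6 fragments:
  1607 − 0 = 1607 bp
  2264 − 1607 = 657 bp
  2941 − 2264 = 677 bp
  4651 − 2941 = 1710 bp
  6927 − 4651 = 2276 bp
  7455 − 6927 = 528 bp
Sorted largest to smallest: 2276, 1710, 1607, 677, 657, 528 bp.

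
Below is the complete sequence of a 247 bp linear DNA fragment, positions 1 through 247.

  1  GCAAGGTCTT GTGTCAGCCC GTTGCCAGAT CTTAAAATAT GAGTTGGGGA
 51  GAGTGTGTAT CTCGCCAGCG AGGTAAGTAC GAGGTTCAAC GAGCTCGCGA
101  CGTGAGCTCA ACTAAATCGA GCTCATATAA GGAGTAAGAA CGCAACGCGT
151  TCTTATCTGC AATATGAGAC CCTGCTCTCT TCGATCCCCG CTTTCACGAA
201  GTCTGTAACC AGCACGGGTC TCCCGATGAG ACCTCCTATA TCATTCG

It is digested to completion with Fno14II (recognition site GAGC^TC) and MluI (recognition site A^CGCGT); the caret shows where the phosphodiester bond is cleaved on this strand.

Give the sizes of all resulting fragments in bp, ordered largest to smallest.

Fno14II sites (GAGCTC) start at positions 91, 104, 119.
Fno14II cuts after base 4 of each site, so after positions 94, 107, 122.
The MluI site (ACGCGT) starts at position 145.
MluI cuts after the first base of each site, so after position 145.
Combined cut positions: 94, 107, 122, 145.
Linear molecule, 4 cuts → 5 fragments:
  1–94 → 94 bp
  95–107 → 13 bp
  108–122 → 15 bp
  123–145 → 23 bp
  146–247 → 102 bp
Sorted largest to smallest: 102, 94, 23, 15, 13 bp.

102, 94, 23, 15, 13 bp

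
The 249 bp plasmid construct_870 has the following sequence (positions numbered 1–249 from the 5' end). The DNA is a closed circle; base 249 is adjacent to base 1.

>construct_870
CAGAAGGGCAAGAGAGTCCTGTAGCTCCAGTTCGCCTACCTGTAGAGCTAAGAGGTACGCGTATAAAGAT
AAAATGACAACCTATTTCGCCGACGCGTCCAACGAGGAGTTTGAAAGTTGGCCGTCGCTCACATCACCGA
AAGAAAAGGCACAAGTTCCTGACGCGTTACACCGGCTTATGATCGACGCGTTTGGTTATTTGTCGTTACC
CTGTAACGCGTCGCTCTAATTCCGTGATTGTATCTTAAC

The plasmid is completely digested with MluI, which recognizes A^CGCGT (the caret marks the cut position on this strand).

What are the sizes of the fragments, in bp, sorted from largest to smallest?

MluI sites (ACGCGT) start at positions 57, 93, 162, 186, 216.
MluI cuts after the first base of each site, so after positions 57, 93, 162, 186, 216.
Circular molecule, 5 cuts → 5 fragments:
  58–93 → 36 bp
  94–162 → 69 bp
  163–186 → 24 bp
  187–216 → 30 bp
  217–249 then 1–57 → 33 + 57 = 90 bp
Sorted largest to smallest: 90, 69, 36, 30, 24 bp.

90, 69, 36, 30, 24 bp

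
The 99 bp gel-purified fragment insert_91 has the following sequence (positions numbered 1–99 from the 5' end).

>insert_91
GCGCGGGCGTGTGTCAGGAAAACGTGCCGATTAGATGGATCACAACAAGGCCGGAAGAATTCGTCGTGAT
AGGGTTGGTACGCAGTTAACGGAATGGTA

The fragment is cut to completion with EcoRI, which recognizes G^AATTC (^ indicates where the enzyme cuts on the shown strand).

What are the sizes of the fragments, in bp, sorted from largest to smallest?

The EcoRI site (GAATTC) starts at position 57.
EcoRI cuts after the first base of each site, so after position 57.
Linear molecule, 1 cut → 2 fragments:
  1–57 → 57 bp
  58–99 → 42 bp
Sorted largest to smallest: 57, 42 bp.

57, 42 bp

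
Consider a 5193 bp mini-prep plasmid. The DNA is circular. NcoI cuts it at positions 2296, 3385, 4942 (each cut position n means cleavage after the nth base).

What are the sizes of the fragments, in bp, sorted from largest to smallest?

2547, 1557, 1089 bp

Circular molecule, 3 cuts → 3 fragments:
  3385 − 2296 = 1089 bp
  4942 − 3385 = 1557 bp
  wrap: 5193 − 4942 + 2296 = 2547 bp
Sorted largest to smallest: 2547, 1557, 1089 bp.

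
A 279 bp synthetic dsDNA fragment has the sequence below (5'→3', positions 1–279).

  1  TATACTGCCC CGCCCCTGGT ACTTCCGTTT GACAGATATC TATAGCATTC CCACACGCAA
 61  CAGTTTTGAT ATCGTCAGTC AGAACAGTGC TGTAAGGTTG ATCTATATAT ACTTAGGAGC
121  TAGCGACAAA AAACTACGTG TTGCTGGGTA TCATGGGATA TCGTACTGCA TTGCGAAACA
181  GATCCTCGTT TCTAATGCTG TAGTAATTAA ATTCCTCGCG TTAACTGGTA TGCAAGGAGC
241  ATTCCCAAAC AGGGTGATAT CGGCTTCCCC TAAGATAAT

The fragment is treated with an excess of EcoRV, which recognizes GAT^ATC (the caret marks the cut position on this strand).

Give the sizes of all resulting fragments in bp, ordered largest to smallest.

99, 89, 37, 33, 21 bp

EcoRV sites (GATATC) start at positions 35, 68, 157, 256.
EcoRV cuts after base 3 of each site, so after positions 37, 70, 159, 258.
Linear molecule, 4 cuts → 5 fragments:
  1–37 → 37 bp
  38–70 → 33 bp
  71–159 → 89 bp
  160–258 → 99 bp
  259–279 → 21 bp
Sorted largest to smallest: 99, 89, 37, 33, 21 bp.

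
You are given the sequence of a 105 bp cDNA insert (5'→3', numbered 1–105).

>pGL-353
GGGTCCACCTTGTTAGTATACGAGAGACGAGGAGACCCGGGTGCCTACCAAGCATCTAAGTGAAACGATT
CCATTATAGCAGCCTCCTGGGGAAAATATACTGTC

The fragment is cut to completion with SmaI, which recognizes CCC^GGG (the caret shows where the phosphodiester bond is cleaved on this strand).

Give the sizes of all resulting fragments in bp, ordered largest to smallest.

67, 38 bp

The SmaI site (CCCGGG) starts at position 36.
SmaI cuts after base 3 of each site, so after position 38.
Linear molecule, 1 cut → 2 fragments:
  1–38 → 38 bp
  39–105 → 67 bp
Sorted largest to smallest: 67, 38 bp.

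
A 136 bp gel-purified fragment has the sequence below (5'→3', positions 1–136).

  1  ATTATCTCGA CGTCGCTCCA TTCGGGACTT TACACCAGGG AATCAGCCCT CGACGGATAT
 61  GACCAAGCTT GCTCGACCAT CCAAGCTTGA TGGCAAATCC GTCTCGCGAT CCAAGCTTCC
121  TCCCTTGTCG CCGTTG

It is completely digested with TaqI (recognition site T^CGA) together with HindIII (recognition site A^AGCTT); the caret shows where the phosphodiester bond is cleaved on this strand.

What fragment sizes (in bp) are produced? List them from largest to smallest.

TaqI sites (TCGA) start at positions 7, 50, 73.
TaqI cuts after the first base of each site, so after positions 7, 50, 73.
HindIII sites (AAGCTT) start at positions 65, 83, 113.
HindIII cuts after the first base of each site, so after positions 65, 83, 113.
Combined cut positions: 7, 50, 65, 73, 83, 113.
Linear molecule, 6 cuts → 7 fragments:
  1–7 → 7 bp
  8–50 → 43 bp
  51–65 → 15 bp
  66–73 → 8 bp
  74–83 → 10 bp
  84–113 → 30 bp
  114–136 → 23 bp
Sorted largest to smallest: 43, 30, 23, 15, 10, 8, 7 bp.

43, 30, 23, 15, 10, 8, 7 bp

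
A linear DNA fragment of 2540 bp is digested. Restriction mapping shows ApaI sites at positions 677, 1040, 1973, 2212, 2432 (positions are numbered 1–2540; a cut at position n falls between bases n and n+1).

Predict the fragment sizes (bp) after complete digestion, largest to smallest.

933, 677, 363, 239, 220, 108 bp

Linear molecule, 5 cuts → 6 fragments:
  677 − 0 = 677 bp
  1040 − 677 = 363 bp
  1973 − 1040 = 933 bp
  2212 − 1973 = 239 bp
  2432 − 2212 = 220 bp
  2540 − 2432 = 108 bp
Sorted largest to smallest: 933, 677, 363, 239, 220, 108 bp.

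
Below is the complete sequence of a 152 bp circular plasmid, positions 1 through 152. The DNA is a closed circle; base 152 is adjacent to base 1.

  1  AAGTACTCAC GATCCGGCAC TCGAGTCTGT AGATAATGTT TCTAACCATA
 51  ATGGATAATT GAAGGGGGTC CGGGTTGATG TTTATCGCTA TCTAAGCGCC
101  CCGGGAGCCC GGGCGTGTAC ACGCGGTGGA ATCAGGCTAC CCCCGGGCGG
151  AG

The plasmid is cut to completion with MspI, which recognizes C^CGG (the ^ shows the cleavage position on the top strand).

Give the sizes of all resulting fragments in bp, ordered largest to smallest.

MspI sites (CCGG) start at positions 14, 70, 101, 109, 143.
MspI cuts after the first base of each site, so after positions 14, 70, 101, 109, 143.
Circular molecule, 5 cuts → 5 fragments:
  15–70 → 56 bp
  71–101 → 31 bp
  102–109 → 8 bp
  110–143 → 34 bp
  144–152 then 1–14 → 9 + 14 = 23 bp
Sorted largest to smallest: 56, 34, 31, 23, 8 bp.

56, 34, 31, 23, 8 bp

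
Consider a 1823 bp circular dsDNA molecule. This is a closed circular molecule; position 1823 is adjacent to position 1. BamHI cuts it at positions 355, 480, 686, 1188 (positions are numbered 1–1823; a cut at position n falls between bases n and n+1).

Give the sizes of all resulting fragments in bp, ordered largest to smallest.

990, 502, 206, 125 bp

Circular molecule, 4 cuts → 4 fragments:
  480 − 355 = 125 bp
  686 − 480 = 206 bp
  1188 − 686 = 502 bp
  wrap: 1823 − 1188 + 355 = 990 bp
Sorted largest to smallest: 990, 502, 206, 125 bp.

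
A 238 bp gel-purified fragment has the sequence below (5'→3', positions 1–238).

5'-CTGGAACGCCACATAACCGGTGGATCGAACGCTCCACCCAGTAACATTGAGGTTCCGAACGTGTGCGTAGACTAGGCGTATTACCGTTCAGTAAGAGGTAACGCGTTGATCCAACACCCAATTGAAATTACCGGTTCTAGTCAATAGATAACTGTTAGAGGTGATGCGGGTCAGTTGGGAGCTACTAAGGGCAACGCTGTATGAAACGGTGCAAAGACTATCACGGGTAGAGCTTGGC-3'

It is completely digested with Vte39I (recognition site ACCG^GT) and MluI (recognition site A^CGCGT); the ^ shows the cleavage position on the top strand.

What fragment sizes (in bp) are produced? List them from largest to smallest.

Vte39I sites (ACCGGT) start at positions 16, 130.
Vte39I cuts after base 4 of each site, so after positions 19, 133.
The MluI site (ACGCGT) starts at position 101.
MluI cuts after the first base of each site, so after position 101.
Combined cut positions: 19, 101, 133.
Linear molecule, 3 cuts → 4 fragments:
  1–19 → 19 bp
  20–101 → 82 bp
  102–133 → 32 bp
  134–238 → 105 bp
Sorted largest to smallest: 105, 82, 32, 19 bp.

105, 82, 32, 19 bp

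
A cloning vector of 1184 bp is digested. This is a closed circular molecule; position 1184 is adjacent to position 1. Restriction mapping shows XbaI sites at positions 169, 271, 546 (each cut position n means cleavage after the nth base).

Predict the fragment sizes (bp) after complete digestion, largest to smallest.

Circular molecule, 3 cuts → 3 fragments:
  271 − 169 = 102 bp
  546 − 271 = 275 bp
  wrap: 1184 − 546 + 169 = 807 bp
Sorted largest to smallest: 807, 275, 102 bp.

807, 275, 102 bp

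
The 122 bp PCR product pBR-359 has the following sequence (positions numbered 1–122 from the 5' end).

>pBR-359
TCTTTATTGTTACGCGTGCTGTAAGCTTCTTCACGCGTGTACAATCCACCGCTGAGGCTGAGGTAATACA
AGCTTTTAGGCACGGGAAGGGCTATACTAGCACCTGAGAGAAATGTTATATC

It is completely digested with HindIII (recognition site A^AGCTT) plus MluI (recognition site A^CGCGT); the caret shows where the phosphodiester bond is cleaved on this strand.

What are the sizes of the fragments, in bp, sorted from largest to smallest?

HindIII sites (AAGCTT) start at positions 23, 70.
HindIII cuts after the first base of each site, so after positions 23, 70.
MluI sites (ACGCGT) start at positions 12, 33.
MluI cuts after the first base of each site, so after positions 12, 33.
Combined cut positions: 12, 23, 33, 70.
Linear molecule, 4 cuts → 5 fragments:
  1–12 → 12 bp
  13–23 → 11 bp
  24–33 → 10 bp
  34–70 → 37 bp
  71–122 → 52 bp
Sorted largest to smallest: 52, 37, 12, 11, 10 bp.

52, 37, 12, 11, 10 bp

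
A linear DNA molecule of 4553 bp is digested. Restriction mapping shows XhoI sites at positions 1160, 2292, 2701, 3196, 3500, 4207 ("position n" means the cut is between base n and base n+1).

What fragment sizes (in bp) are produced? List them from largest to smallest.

Linear molecule, 6 cuts → 7 fragments:
  1160 − 0 = 1160 bp
  2292 − 1160 = 1132 bp
  2701 − 2292 = 409 bp
  3196 − 2701 = 495 bp
  3500 − 3196 = 304 bp
  4207 − 3500 = 707 bp
  4553 − 4207 = 346 bp
Sorted largest to smallest: 1160, 1132, 707, 495, 409, 346, 304 bp.

1160, 1132, 707, 495, 409, 346, 304 bp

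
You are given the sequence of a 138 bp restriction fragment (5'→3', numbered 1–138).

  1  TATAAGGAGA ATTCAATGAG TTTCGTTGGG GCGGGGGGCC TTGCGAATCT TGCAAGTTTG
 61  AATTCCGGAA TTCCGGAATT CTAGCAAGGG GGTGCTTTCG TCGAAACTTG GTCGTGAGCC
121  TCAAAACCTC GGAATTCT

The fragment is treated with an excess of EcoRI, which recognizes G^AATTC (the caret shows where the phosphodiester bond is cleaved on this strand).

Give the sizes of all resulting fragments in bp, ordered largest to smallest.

EcoRI sites (GAATTC) start at positions 9, 60, 68, 76, 132.
EcoRI cuts after the first base of each site, so after positions 9, 60, 68, 76, 132.
Linear molecule, 5 cuts → 6 fragments:
  1–9 → 9 bp
  10–60 → 51 bp
  61–68 → 8 bp
  69–76 → 8 bp
  77–132 → 56 bp
  133–138 → 6 bp
Sorted largest to smallest: 56, 51, 9, 8, 8, 6 bp.

56, 51, 9, 8, 8, 6 bp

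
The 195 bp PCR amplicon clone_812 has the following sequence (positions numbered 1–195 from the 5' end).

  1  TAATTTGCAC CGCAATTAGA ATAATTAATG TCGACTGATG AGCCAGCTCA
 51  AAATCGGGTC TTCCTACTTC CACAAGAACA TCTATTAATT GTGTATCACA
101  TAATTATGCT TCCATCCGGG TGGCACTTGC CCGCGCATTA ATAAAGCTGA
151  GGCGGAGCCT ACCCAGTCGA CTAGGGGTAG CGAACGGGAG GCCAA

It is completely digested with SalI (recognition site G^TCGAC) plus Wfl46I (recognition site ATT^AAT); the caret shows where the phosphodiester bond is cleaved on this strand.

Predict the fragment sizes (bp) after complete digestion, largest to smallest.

56, 53, 29, 27, 26, 4 bp

SalI sites (GTCGAC) start at positions 30, 166.
SalI cuts after the first base of each site, so after positions 30, 166.
Wfl46I sites (ATTAAT) start at positions 24, 84, 137.
Wfl46I cuts after base 3 of each site, so after positions 26, 86, 139.
Combined cut positions: 26, 30, 86, 139, 166.
Linear molecule, 5 cuts → 6 fragments:
  1–26 → 26 bp
  27–30 → 4 bp
  31–86 → 56 bp
  87–139 → 53 bp
  140–166 → 27 bp
  167–195 → 29 bp
Sorted largest to smallest: 56, 53, 29, 27, 26, 4 bp.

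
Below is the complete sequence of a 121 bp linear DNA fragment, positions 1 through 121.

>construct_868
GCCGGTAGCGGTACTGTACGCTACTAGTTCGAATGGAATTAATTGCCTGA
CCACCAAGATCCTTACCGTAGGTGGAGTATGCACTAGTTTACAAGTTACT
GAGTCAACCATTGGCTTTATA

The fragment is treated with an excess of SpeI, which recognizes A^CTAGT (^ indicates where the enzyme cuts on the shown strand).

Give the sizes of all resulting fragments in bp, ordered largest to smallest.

60, 38, 23 bp

SpeI sites (ACTAGT) start at positions 23, 83.
SpeI cuts after the first base of each site, so after positions 23, 83.
Linear molecule, 2 cuts → 3 fragments:
  1–23 → 23 bp
  24–83 → 60 bp
  84–121 → 38 bp
Sorted largest to smallest: 60, 38, 23 bp.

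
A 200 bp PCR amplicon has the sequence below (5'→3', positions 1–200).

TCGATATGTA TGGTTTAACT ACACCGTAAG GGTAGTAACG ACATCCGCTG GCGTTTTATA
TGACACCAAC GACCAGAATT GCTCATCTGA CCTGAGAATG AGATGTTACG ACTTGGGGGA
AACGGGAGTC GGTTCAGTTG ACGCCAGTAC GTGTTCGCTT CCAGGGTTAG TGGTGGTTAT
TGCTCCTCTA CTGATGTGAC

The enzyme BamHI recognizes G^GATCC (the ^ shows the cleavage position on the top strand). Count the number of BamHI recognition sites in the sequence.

0

No occurrence of GGATCC is present in the sequence.
BamHI does not cut: 0 sites.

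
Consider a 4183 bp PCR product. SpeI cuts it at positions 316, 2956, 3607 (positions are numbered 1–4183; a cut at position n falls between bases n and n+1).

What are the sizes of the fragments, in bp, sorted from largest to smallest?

Linear molecule, 3 cuts → 4 fragments:
  316 − 0 = 316 bp
  2956 − 316 = 2640 bp
  3607 − 2956 = 651 bp
  4183 − 3607 = 576 bp
Sorted largest to smallest: 2640, 651, 576, 316 bp.

2640, 651, 576, 316 bp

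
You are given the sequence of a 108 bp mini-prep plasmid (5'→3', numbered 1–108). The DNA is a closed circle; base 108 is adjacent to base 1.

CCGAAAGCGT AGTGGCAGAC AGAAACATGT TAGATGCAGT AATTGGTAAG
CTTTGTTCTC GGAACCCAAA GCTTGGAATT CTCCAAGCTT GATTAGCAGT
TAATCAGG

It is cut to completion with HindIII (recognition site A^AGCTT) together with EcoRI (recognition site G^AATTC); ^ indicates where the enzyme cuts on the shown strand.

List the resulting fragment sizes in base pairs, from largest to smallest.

HindIII sites (AAGCTT) start at positions 48, 69, 85.
HindIII cuts after the first base of each site, so after positions 48, 69, 85.
The EcoRI site (GAATTC) starts at position 76.
EcoRI cuts after the first base of each site, so after position 76.
Combined cut positions: 48, 69, 76, 85.
Circular molecule, 4 cuts → 4 fragments:
  49–69 → 21 bp
  70–76 → 7 bp
  77–85 → 9 bp
  86–108 then 1–48 → 23 + 48 = 71 bp
Sorted largest to smallest: 71, 21, 9, 7 bp.

71, 21, 9, 7 bp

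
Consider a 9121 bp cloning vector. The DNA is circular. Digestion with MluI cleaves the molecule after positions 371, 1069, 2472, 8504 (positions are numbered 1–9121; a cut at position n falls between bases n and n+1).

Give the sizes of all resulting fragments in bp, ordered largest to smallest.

6032, 1403, 988, 698 bp

Circular molecule, 4 cuts → 4 fragments:
  1069 − 371 = 698 bp
  2472 − 1069 = 1403 bp
  8504 − 2472 = 6032 bp
  wrap: 9121 − 8504 + 371 = 988 bp
Sorted largest to smallest: 6032, 1403, 988, 698 bp.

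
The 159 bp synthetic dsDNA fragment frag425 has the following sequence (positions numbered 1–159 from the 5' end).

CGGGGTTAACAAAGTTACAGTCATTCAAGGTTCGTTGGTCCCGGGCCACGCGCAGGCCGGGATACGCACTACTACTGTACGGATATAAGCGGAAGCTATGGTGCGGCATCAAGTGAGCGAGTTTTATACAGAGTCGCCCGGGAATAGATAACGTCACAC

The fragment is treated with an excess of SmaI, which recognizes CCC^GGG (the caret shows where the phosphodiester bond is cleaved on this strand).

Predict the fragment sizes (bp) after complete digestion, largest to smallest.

SmaI sites (CCCGGG) start at positions 40, 137.
SmaI cuts after base 3 of each site, so after positions 42, 139.
Linear molecule, 2 cuts → 3 fragments:
  1–42 → 42 bp
  43–139 → 97 bp
  140–159 → 20 bp
Sorted largest to smallest: 97, 42, 20 bp.

97, 42, 20 bp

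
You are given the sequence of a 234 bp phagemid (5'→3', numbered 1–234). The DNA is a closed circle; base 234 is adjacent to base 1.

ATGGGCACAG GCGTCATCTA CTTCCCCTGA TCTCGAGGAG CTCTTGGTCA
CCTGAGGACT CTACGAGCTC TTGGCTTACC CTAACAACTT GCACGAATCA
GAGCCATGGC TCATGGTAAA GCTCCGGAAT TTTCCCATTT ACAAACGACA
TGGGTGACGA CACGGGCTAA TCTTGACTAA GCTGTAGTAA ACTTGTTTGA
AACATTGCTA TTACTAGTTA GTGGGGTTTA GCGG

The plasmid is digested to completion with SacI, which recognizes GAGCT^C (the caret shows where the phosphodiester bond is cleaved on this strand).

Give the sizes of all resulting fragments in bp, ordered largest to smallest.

207, 27 bp

SacI sites (GAGCTC) start at positions 38, 65.
SacI cuts after base 5 of each site (before the last base), so after positions 42, 69.
Circular molecule, 2 cuts → 2 fragments:
  43–69 → 27 bp
  70–234 then 1–42 → 165 + 42 = 207 bp
Sorted largest to smallest: 207, 27 bp.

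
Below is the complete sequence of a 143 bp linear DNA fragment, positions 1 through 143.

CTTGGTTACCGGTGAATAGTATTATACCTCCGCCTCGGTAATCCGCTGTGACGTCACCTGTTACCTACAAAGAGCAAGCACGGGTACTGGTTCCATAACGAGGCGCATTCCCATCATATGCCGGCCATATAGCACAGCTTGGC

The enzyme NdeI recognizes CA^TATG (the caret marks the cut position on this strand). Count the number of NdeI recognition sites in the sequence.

1

CATATG occurs starting at position 115.
NdeI cuts at 1 site.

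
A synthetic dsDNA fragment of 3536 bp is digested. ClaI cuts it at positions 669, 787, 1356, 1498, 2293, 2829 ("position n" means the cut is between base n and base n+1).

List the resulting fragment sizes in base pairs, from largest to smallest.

795, 707, 669, 569, 536, 142, 118 bp

Linear molecule, 6 cuts → 7 fragments:
  669 − 0 = 669 bp
  787 − 669 = 118 bp
  1356 − 787 = 569 bp
  1498 − 1356 = 142 bp
  2293 − 1498 = 795 bp
  2829 − 2293 = 536 bp
  3536 − 2829 = 707 bp
Sorted largest to smallest: 795, 707, 669, 569, 536, 142, 118 bp.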